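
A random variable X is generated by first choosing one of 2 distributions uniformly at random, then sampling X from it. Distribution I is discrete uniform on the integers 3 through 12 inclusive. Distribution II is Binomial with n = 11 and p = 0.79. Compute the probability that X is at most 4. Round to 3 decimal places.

0.101

Conditional on each component, P(X ≤ 4): I: 0.2; II: 0.00265148.
By total probability, P(X ≤ 4) = 0.5·0.2 + 0.5·0.00265148 = 0.101326.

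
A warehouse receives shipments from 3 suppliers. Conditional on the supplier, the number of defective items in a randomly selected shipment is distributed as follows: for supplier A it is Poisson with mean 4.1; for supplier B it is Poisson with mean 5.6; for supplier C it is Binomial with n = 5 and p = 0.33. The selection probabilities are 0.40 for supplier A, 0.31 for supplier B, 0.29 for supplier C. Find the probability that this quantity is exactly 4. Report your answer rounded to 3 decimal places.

Conditional on each supplier, P(X = 4): A: 0.195127; B: 0.151528; C: 0.0397284.
By total probability, P(X = 4) = 0.4·0.195127 + 0.31·0.151528 + 0.29·0.0397284 = 0.136545.

0.137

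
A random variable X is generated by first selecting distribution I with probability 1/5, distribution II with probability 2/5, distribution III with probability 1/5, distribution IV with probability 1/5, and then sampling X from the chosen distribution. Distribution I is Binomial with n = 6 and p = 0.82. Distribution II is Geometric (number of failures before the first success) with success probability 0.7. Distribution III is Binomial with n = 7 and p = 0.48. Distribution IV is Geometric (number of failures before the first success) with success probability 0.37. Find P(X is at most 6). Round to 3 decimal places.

Conditional on each component, P(X ≤ 6): I: 1; II: 0.999781; III: 0.994129; IV: 0.96061.
By total probability, P(X ≤ 6) = 0.2·1 + 0.4·0.999781 + 0.2·0.994129 + 0.2·0.96061 = 0.99086.

0.991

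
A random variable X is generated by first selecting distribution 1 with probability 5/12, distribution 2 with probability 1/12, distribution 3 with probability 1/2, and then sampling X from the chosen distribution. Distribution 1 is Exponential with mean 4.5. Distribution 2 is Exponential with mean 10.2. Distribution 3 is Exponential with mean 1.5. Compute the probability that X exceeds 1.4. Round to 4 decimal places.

Conditional on each component, P(X > 1.4): 1: 0.732632; 2: 0.871748; 3: 0.393241.
By total probability, P(X > 1.4) = 0.416667·0.732632 + 0.0833333·0.871748 + 0.5·0.393241 = 0.57453.

0.5745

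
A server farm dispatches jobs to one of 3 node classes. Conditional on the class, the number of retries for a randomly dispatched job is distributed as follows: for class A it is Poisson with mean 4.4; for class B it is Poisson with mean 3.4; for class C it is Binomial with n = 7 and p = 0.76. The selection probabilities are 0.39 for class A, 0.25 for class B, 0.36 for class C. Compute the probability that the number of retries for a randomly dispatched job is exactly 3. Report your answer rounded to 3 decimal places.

Conditional on each class, P(X = 3): A: 0.174305; B: 0.218617; C: 0.0509746.
By total probability, P(X = 3) = 0.39·0.174305 + 0.25·0.218617 + 0.36·0.0509746 = 0.140984.

0.141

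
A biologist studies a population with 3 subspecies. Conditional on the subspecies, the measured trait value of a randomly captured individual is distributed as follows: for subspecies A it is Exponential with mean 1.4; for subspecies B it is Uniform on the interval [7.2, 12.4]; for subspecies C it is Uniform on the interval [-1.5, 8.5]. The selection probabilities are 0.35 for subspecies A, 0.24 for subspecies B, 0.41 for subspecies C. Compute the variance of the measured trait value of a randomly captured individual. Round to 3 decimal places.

15.109

Per component, A: μ=1.4, E[X²]=3.92; B: μ=9.8, E[X²]=98.2933; C: μ=3.5, E[X²]=20.5833.
E[X] = 0.35·1.4 + 0.24·9.8 + 0.41·3.5 = 4.277.
E[X²] = 0.35·3.92 + 0.24·98.2933 + 0.41·20.5833 = 33.4016.
Var(X) = E[X²] − (E[X])² = 33.4016 − 18.2927 = 15.1088.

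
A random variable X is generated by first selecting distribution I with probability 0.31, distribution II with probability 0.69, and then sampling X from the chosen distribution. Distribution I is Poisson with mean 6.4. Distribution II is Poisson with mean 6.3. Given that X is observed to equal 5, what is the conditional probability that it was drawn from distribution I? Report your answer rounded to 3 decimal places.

0.305

Likelihoods P(X=5 | ·): I: 0.148674; II: 0.151868.
Posterior ∝ prior × likelihood. Numerator for I: 0.31·0.148674 = 0.0460888.
Normalizing constant: 0.31·0.148674 + 0.69·0.151868 = 0.150878.
P(I | observation) = 0.0460888 / 0.150878 = 0.305471.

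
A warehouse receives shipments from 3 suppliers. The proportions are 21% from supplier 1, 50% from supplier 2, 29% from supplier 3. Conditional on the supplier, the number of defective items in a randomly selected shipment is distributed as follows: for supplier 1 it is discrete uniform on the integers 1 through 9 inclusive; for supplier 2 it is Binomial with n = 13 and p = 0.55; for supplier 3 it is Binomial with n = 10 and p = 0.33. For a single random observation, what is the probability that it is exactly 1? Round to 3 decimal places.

Conditional on each supplier, P(X = 1): 1: 0.111111; 2: 0.000493011; 3: 0.0897816.
By total probability, P(X = 1) = 0.21·0.111111 + 0.5·0.000493011 + 0.29·0.0897816 = 0.0496165.

0.050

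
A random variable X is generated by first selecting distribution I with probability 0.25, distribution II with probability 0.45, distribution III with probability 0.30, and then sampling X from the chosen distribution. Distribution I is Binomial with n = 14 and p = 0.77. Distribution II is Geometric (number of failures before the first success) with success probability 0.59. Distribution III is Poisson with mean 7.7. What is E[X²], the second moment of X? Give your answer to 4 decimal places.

50.5163

For each component E[X²] = Var + (mean)², giving I: 118.688; II: 1.66073; III: 66.99.
Overall E[X²] = 0.25·118.688 + 0.45·1.66073 + 0.3·66.99 = 50.5163.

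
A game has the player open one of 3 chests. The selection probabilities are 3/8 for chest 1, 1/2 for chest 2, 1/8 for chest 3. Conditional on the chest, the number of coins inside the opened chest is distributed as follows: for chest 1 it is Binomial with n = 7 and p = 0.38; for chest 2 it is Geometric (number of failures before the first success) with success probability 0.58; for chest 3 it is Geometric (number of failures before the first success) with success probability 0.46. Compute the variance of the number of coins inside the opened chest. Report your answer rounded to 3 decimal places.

Per component, 1: μ=2.66, E[X²]=8.7248; 2: μ=0.724138, E[X²]=1.77289; 3: μ=1.17391, E[X²]=3.93006.
E[X] = 0.375·2.66 + 0.5·0.724138 + 0.125·1.17391 = 1.50631.
E[X²] = 0.375·8.7248 + 0.5·1.77289 + 0.125·3.93006 = 4.6495.
Var(X) = E[X²] − (E[X])² = 4.6495 − 2.26896 = 2.38054.

2.381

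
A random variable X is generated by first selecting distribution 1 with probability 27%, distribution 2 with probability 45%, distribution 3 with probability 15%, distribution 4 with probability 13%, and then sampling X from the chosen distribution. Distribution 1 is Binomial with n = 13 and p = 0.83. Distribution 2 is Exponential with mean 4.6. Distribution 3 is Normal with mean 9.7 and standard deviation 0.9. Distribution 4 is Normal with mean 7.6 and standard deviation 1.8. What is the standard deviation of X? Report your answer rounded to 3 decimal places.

4.241

Per component, 1: μ=10.79, E[X²]=118.258; 2: μ=4.6, E[X²]=42.32; 3: μ=9.7, E[X²]=94.9; 4: μ=7.6, E[X²]=61.
E[X] = 0.27·10.79 + 0.45·4.6 + 0.15·9.7 + 0.13·7.6 = 7.4263.
E[X²] = 0.27·118.258 + 0.45·42.32 + 0.15·94.9 + 0.13·61 = 73.1388.
Var(X) = E[X²] − (E[X])² = 73.1388 − 55.1499 = 17.9888.
SD(X) = √17.9888 = 4.24132.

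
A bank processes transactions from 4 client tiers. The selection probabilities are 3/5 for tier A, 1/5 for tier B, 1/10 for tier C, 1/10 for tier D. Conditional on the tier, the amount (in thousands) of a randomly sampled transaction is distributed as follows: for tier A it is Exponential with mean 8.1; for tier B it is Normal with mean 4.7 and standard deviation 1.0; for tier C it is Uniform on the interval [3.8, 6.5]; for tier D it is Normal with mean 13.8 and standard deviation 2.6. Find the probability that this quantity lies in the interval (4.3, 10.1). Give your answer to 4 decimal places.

Conditional on each tier, P(4.3 < X < 10.1): A: 0.300706; B: 0.655422; C: 0.814815; D: 0.0772278.
By total probability, P(4.3 < X < 10.1) = 0.6·0.300706 + 0.2·0.655422 + 0.1·0.814815 + 0.1·0.0772278 = 0.400712.

0.4007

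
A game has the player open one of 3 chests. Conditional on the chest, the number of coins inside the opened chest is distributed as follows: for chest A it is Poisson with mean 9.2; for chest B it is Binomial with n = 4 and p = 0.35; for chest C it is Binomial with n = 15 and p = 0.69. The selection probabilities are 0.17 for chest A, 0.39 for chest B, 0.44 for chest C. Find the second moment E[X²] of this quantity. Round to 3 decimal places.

65.618

For each component E[X²] = Var + (mean)², giving A: 93.84; B: 2.87; C: 110.331.
Overall E[X²] = 0.17·93.84 + 0.39·2.87 + 0.44·110.331 = 65.6177.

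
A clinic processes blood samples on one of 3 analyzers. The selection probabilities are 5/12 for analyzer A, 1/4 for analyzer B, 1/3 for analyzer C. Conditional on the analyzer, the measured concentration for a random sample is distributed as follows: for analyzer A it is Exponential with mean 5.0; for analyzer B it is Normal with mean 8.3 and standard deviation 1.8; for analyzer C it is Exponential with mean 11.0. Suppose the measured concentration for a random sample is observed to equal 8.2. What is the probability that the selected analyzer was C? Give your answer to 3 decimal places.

0.167

Likelihoods f(8.2 | ·): A: 0.038796; B: 0.221293; C: 0.0431381.
Posterior ∝ prior × likelihood. Numerator for C: 0.333333·0.0431381 = 0.0143794.
Normalizing constant: 0.416667·0.038796 + 0.25·0.221293 + 0.333333·0.0431381 = 0.0858676.
P(C | observation) = 0.0143794 / 0.0858676 = 0.16746.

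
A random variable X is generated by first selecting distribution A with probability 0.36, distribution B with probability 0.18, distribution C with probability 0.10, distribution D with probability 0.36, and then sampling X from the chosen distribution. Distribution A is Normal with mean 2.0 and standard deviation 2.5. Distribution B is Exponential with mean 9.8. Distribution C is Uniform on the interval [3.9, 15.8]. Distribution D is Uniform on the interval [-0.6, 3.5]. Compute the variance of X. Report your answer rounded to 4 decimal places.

34.4799

Per component, A: μ=2, E[X²]=10.25; B: μ=9.8, E[X²]=192.08; C: μ=9.85, E[X²]=108.823; D: μ=1.45, E[X²]=3.50333.
E[X] = 0.36·2 + 0.18·9.8 + 0.1·9.85 + 0.36·1.45 = 3.991.
E[X²] = 0.36·10.25 + 0.18·192.08 + 0.1·108.823 + 0.36·3.50333 = 50.4079.
Var(X) = E[X²] − (E[X])² = 50.4079 − 15.9281 = 34.4799.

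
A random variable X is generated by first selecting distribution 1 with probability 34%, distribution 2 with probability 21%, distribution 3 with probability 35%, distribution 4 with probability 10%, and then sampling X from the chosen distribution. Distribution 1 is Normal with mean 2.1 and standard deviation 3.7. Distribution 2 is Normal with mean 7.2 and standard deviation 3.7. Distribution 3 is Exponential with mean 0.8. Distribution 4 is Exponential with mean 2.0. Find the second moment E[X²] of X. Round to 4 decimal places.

For each component E[X²] = Var + (mean)², giving 1: 18.1; 2: 65.53; 3: 1.28; 4: 8.
Overall E[X²] = 0.34·18.1 + 0.21·65.53 + 0.35·1.28 + 0.1·8 = 21.1633.

21.1633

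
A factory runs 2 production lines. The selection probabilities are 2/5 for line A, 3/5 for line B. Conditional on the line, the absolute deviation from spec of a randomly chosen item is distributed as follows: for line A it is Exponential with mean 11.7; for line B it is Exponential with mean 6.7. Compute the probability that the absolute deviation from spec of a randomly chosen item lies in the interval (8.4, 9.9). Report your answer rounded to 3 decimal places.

0.058

Conditional on each line, P(8.4 < X < 9.9): A: 0.0586897; B: 0.0572558.
By total probability, P(8.4 < X < 9.9) = 0.4·0.0586897 + 0.6·0.0572558 = 0.0578294.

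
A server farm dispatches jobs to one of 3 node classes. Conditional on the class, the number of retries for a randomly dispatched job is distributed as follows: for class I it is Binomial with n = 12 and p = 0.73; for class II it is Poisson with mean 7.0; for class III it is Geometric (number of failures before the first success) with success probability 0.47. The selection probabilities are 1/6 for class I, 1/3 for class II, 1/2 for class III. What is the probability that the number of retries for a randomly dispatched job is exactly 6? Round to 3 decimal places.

0.064

Conditional on each class, P(X = 6): I: 0.0541741; II: 0.149003; III: 0.0104172.
By total probability, P(X = 6) = 0.166667·0.0541741 + 0.333333·0.149003 + 0.5·0.0104172 = 0.0639052.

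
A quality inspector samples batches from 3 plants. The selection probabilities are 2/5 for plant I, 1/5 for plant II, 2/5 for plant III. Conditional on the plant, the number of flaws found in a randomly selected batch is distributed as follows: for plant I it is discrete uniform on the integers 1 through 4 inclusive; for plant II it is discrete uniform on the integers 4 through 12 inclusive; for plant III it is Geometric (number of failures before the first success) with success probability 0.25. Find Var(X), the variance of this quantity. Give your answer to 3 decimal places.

11.093

Per component, I: μ=2.5, E[X²]=7.5; II: μ=8, E[X²]=70.6667; III: μ=3, E[X²]=21.
E[X] = 0.4·2.5 + 0.2·8 + 0.4·3 = 3.8.
E[X²] = 0.4·7.5 + 0.2·70.6667 + 0.4·21 = 25.5333.
Var(X) = E[X²] − (E[X])² = 25.5333 − 14.44 = 11.0933.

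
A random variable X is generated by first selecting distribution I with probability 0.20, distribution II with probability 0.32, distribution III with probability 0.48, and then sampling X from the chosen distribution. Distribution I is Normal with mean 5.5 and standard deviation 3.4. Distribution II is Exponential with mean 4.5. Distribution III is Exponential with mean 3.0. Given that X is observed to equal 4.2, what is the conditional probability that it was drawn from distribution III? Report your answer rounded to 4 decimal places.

Likelihoods f(4.2 | ·): I: 0.109065; II: 0.0873868; III: 0.082199.
Posterior ∝ prior × likelihood. Numerator for III: 0.48·0.082199 = 0.0394555.
Normalizing constant: 0.2·0.109065 + 0.32·0.0873868 + 0.48·0.082199 = 0.0892323.
P(III | observation) = 0.0394555 / 0.0892323 = 0.442166.

0.4422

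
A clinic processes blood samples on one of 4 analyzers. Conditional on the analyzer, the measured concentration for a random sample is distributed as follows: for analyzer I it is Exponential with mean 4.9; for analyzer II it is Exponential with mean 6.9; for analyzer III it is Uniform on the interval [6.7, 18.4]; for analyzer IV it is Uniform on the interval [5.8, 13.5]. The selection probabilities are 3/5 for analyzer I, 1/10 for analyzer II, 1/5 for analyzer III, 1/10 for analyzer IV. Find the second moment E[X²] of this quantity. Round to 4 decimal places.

81.9223

For each component E[X²] = Var + (mean)², giving I: 48.02; II: 95.22; III: 168.91; IV: 98.0633.
Overall E[X²] = 0.6·48.02 + 0.1·95.22 + 0.2·168.91 + 0.1·98.0633 = 81.9223.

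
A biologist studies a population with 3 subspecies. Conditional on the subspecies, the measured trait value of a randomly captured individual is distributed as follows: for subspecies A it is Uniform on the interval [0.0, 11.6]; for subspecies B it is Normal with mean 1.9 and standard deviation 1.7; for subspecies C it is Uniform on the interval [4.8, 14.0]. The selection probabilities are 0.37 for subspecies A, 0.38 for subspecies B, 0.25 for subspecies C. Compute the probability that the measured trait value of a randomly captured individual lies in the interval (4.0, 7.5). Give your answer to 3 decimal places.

0.226

Conditional on each subspecies, P(4.0 < X < 7.5): A: 0.301724; B: 0.107867; C: 0.293478.
By total probability, P(4.0 < X < 7.5) = 0.37·0.301724 + 0.38·0.107867 + 0.25·0.293478 = 0.225997.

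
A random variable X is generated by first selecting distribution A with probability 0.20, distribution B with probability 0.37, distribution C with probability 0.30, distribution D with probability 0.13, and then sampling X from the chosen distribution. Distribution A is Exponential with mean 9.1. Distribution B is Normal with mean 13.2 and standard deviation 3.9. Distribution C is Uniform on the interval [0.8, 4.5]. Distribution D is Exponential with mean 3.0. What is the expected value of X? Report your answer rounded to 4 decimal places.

Component means — A: 9.1; B: 13.2; C: 2.65; D: 3.
E[X] = 0.2·9.1 + 0.37·13.2 + 0.3·2.65 + 0.13·3 = 7.889.

7.8890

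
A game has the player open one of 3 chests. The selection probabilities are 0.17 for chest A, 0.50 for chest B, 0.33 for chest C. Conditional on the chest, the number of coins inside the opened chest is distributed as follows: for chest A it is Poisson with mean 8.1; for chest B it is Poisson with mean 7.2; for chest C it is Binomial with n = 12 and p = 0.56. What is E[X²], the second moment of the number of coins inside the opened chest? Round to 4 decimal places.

57.9287

For each component E[X²] = Var + (mean)², giving A: 73.71; B: 59.04; C: 48.1152.
Overall E[X²] = 0.17·73.71 + 0.5·59.04 + 0.33·48.1152 = 57.9287.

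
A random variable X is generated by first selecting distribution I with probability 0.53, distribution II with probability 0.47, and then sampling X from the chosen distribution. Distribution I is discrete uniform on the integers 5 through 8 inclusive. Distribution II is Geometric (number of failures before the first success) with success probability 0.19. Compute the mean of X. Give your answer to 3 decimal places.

Component means — I: 6.5; II: 4.26316.
E[X] = 0.53·6.5 + 0.47·4.26316 = 5.44868.

5.449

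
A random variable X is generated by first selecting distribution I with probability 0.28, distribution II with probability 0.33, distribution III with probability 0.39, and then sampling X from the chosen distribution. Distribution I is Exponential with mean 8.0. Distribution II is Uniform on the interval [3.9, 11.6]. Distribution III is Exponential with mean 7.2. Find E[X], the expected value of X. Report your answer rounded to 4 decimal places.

Component means — I: 8; II: 7.75; III: 7.2.
E[X] = 0.28·8 + 0.33·7.75 + 0.39·7.2 = 7.6055.

7.6055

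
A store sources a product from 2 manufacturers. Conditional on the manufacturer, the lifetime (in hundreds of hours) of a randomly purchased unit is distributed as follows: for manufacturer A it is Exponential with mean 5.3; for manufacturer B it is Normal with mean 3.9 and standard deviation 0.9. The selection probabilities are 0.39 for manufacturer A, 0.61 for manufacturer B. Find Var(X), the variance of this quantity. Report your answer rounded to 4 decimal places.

Per component, A: μ=5.3, E[X²]=56.18; B: μ=3.9, E[X²]=16.02.
E[X] = 0.39·5.3 + 0.61·3.9 = 4.446.
E[X²] = 0.39·56.18 + 0.61·16.02 = 31.6824.
Var(X) = E[X²] − (E[X])² = 31.6824 − 19.7669 = 11.9155.

11.9155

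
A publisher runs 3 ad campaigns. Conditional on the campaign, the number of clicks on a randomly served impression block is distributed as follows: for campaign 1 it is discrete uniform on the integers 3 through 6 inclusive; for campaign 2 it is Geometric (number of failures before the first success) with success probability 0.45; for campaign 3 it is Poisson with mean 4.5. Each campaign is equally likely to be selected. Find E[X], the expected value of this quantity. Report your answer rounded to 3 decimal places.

Component means — 1: 4.5; 2: 1.22222; 3: 4.5.
E[X] = 0.333333·4.5 + 0.333333·1.22222 + 0.333333·4.5 = 3.40741.

3.407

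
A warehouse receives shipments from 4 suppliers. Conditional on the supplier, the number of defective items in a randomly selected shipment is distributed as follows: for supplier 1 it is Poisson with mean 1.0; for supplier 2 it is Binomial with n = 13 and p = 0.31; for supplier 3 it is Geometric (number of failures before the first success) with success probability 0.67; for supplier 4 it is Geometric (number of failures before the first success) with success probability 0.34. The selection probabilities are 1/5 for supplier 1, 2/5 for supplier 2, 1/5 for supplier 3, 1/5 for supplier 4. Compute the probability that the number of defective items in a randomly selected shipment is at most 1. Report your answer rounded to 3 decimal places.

Conditional on each supplier, P(X ≤ 1): 1: 0.735759; 2: 0.0549707; 3: 0.8911; 4: 0.5644.
By total probability, P(X ≤ 1) = 0.2·0.735759 + 0.4·0.0549707 + 0.2·0.8911 + 0.2·0.5644 = 0.46024.

0.460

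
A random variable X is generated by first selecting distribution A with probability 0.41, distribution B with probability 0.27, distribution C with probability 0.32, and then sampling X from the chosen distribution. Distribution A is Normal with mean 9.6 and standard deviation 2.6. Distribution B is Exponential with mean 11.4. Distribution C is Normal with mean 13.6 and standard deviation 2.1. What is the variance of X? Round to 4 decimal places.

Per component, A: μ=9.6, E[X²]=98.92; B: μ=11.4, E[X²]=259.92; C: μ=13.6, E[X²]=189.37.
E[X] = 0.41·9.6 + 0.27·11.4 + 0.32·13.6 = 11.366.
E[X²] = 0.41·98.92 + 0.27·259.92 + 0.32·189.37 = 171.334.
Var(X) = E[X²] − (E[X])² = 171.334 − 129.186 = 42.148.

42.1480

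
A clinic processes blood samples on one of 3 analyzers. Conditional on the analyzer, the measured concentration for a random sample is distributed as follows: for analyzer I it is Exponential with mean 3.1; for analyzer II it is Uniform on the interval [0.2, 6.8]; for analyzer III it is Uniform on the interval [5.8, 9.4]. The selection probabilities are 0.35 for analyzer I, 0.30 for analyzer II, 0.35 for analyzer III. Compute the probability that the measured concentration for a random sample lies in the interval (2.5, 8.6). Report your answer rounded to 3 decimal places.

0.602

Conditional on each analyzer, P(2.5 < X < 8.6): I: 0.38404; II: 0.651515; III: 0.777778.
By total probability, P(2.5 < X < 8.6) = 0.35·0.38404 + 0.3·0.651515 + 0.35·0.777778 = 0.602091.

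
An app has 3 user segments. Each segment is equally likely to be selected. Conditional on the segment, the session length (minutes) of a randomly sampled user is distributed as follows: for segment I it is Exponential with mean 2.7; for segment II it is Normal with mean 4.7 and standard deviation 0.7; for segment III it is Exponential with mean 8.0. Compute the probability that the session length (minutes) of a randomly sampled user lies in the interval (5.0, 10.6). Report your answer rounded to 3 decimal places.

0.247

Conditional on each segment, P(5.0 < X < 10.6): I: 0.137222; II: 0.334118; III: 0.269458.
By total probability, P(5.0 < X < 10.6) = 0.333333·0.137222 + 0.333333·0.334118 + 0.333333·0.269458 = 0.246933.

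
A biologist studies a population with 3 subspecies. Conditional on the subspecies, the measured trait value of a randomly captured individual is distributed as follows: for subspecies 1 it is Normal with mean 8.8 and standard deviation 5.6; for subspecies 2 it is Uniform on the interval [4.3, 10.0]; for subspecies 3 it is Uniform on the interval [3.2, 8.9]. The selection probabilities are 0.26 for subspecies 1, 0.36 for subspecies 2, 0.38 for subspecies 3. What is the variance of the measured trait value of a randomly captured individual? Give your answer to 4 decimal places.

Per component, 1: μ=8.8, E[X²]=108.8; 2: μ=7.15, E[X²]=53.83; 3: μ=6.05, E[X²]=39.31.
E[X] = 0.26·8.8 + 0.36·7.15 + 0.38·6.05 = 7.161.
E[X²] = 0.26·108.8 + 0.36·53.83 + 0.38·39.31 = 62.6046.
Var(X) = E[X²] − (E[X])² = 62.6046 − 51.2799 = 11.3247.

11.3247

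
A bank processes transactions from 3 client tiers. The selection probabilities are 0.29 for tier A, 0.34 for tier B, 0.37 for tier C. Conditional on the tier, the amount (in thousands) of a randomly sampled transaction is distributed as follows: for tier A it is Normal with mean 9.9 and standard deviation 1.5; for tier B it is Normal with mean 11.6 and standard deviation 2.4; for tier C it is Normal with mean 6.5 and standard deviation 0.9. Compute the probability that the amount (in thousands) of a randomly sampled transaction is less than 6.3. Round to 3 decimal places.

Conditional on each tier, P(X < 6.3): A: 0.00819754; B: 0.0136105; C: 0.41207.
By total probability, P(X < 6.3) = 0.29·0.00819754 + 0.34·0.0136105 + 0.37·0.41207 = 0.159471.

0.159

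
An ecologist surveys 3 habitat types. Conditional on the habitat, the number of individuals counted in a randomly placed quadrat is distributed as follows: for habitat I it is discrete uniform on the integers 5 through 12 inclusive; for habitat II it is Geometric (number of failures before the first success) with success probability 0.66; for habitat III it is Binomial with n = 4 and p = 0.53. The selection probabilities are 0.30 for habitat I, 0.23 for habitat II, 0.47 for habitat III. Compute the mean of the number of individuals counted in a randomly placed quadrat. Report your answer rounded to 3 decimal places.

3.665

Component means — I: 8.5; II: 0.515152; III: 2.12.
E[X] = 0.3·8.5 + 0.23·0.515152 + 0.47·2.12 = 3.66488.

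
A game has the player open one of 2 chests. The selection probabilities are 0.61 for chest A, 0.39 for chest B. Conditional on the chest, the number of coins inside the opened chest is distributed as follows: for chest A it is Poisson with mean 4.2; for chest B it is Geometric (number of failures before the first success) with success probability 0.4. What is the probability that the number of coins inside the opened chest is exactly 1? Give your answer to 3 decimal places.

0.132

Conditional on each chest, P(X = 1): A: 0.0629814; B: 0.24.
By total probability, P(X = 1) = 0.61·0.0629814 + 0.39·0.24 = 0.132019.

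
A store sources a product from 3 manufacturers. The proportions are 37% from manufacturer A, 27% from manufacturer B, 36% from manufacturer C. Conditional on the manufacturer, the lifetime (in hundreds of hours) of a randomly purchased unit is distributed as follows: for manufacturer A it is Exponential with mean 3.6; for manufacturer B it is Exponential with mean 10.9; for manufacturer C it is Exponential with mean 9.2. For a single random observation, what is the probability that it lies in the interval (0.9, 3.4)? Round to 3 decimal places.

Conditional on each manufacturer, P(0.9 < X < 3.4): A: 0.389905; B: 0.188713; C: 0.215772.
By total probability, P(0.9 < X < 3.4) = 0.37·0.389905 + 0.27·0.188713 + 0.36·0.215772 = 0.272895.

0.273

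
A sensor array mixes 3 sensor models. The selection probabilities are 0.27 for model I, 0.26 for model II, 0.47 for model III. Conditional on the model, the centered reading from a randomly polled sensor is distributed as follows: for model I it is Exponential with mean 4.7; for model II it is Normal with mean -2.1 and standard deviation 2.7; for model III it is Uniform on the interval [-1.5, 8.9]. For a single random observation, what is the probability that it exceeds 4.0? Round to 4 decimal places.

Conditional on each model, P(X > 4.0): I: 0.42696; II: 0.0119336; III: 0.471154.
By total probability, P(X > 4.0) = 0.27·0.42696 + 0.26·0.0119336 + 0.47·0.471154 = 0.339824.

0.3398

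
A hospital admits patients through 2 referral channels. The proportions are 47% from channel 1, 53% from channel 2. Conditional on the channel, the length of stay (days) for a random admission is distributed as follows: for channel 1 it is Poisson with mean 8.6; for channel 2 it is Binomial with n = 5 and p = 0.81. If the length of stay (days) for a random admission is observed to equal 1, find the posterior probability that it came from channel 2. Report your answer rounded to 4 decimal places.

0.7899

Likelihoods P(X=1 | ·): 1: 0.00158331; 2: 0.005278.
Posterior ∝ prior × likelihood. Numerator for 2: 0.53·0.005278 = 0.00279734.
Normalizing constant: 0.47·0.00158331 + 0.53·0.005278 = 0.0035415.
P(2 | observation) = 0.00279734 / 0.0035415 = 0.789875.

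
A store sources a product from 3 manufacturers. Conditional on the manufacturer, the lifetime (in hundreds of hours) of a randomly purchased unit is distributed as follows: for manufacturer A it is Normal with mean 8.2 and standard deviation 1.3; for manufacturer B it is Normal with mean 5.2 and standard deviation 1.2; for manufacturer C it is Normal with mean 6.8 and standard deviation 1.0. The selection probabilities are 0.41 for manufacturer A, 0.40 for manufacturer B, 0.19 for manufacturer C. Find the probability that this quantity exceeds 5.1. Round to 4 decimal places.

0.8013

Conditional on each manufacturer, P(X > 5.1): A: 0.991452; B: 0.533207; C: 0.955435.
By total probability, P(X > 5.1) = 0.41·0.991452 + 0.4·0.533207 + 0.19·0.955435 = 0.80131.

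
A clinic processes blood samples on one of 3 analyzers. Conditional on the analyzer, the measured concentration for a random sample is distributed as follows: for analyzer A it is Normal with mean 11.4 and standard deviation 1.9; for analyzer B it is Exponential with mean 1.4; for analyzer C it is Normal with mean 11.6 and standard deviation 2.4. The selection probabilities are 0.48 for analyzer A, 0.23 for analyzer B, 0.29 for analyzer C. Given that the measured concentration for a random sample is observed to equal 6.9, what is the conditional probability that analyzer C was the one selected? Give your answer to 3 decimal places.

Likelihoods f(6.9 | ·): A: 0.0127083; B: 0.00516917; C: 0.02443.
Posterior ∝ prior × likelihood. Numerator for C: 0.29·0.02443 = 0.00708471.
Normalizing constant: 0.48·0.0127083 + 0.23·0.00516917 + 0.29·0.02443 = 0.0143736.
P(C | observation) = 0.00708471 / 0.0143736 = 0.492898.

0.493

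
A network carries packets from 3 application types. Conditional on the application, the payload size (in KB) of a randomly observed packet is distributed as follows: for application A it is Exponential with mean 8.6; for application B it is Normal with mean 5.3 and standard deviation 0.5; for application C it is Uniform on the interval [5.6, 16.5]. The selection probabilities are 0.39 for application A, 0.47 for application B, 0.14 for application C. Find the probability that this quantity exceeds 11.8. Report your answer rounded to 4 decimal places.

Conditional on each application, P(X > 11.8): A: 0.253576; B: 0; C: 0.431193.
By total probability, P(X > 11.8) = 0.39·0.253576 + 0.47·0 + 0.14·0.431193 = 0.159261.

0.1593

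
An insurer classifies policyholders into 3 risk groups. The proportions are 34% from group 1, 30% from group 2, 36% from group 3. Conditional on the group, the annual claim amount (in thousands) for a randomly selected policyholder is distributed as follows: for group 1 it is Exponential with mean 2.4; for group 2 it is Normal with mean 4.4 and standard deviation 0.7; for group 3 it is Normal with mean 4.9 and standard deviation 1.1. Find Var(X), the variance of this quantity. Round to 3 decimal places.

Per component, 1: μ=2.4, E[X²]=11.52; 2: μ=4.4, E[X²]=19.85; 3: μ=4.9, E[X²]=25.22.
E[X] = 0.34·2.4 + 0.3·4.4 + 0.36·4.9 = 3.9.
E[X²] = 0.34·11.52 + 0.3·19.85 + 0.36·25.22 = 18.951.
Var(X) = E[X²] − (E[X])² = 18.951 − 15.21 = 3.741.

3.741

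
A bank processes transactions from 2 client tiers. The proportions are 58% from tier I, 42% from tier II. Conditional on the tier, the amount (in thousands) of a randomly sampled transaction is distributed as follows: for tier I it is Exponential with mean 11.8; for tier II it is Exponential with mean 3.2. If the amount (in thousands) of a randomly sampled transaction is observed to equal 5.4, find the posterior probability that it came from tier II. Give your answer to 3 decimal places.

Likelihoods f(5.4 | ·): I: 0.0536257; II: 0.0578067.
Posterior ∝ prior × likelihood. Numerator for II: 0.42·0.0578067 = 0.0242788.
Normalizing constant: 0.58·0.0536257 + 0.42·0.0578067 = 0.0553817.
P(II | observation) = 0.0242788 / 0.0553817 = 0.43839.

0.438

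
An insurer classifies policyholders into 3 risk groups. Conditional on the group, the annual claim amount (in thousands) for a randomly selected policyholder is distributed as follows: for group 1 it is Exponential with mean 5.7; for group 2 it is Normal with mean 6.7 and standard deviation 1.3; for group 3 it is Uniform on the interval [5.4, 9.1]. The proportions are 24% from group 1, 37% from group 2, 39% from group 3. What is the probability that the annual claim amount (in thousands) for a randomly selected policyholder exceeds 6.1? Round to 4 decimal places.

0.6493

Conditional on each group, P(X > 6.1): 1: 0.342948; 2: 0.677794; 3: 0.810811.
By total probability, P(X > 6.1) = 0.24·0.342948 + 0.37·0.677794 + 0.39·0.810811 = 0.649308.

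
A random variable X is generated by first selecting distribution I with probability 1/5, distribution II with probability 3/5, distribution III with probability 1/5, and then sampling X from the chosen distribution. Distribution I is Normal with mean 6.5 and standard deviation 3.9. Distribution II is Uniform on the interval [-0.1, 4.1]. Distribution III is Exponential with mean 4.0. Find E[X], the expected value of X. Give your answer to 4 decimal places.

Component means — I: 6.5; II: 2; III: 4.
E[X] = 0.2·6.5 + 0.6·2 + 0.2·4 = 3.3.

3.3000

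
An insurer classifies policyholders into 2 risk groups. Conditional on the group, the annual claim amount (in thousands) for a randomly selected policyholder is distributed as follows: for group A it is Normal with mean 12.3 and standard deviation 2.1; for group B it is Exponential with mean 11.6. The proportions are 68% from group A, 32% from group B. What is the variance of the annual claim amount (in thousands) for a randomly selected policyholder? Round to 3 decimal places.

46.165

Per component, A: μ=12.3, E[X²]=155.7; B: μ=11.6, E[X²]=269.12.
E[X] = 0.68·12.3 + 0.32·11.6 = 12.076.
E[X²] = 0.68·155.7 + 0.32·269.12 = 191.994.
Var(X) = E[X²] − (E[X])² = 191.994 − 145.83 = 46.1646.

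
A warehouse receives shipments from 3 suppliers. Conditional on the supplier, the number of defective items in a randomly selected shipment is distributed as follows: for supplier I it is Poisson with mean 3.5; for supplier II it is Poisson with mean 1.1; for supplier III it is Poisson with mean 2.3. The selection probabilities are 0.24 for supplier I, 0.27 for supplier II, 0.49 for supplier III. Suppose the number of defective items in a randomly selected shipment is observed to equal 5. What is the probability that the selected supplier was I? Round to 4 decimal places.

0.5351

Likelihoods P(X=5 | ·): I: 0.132169; II: 0.00446744; III: 0.053775.
Posterior ∝ prior × likelihood. Numerator for I: 0.24·0.132169 = 0.0317205.
Normalizing constant: 0.24·0.132169 + 0.27·0.00446744 + 0.49·0.053775 = 0.0592764.
P(I | observation) = 0.0317205 / 0.0592764 = 0.535128.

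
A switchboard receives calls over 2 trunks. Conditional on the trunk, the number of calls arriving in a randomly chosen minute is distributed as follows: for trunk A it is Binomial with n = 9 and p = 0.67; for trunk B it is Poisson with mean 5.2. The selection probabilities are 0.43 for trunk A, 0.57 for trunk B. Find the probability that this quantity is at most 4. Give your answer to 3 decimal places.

0.292

Conditional on each trunk, P(X ≤ 4): A: 0.139776; B: 0.406128.
By total probability, P(X ≤ 4) = 0.43·0.139776 + 0.57·0.406128 = 0.291597.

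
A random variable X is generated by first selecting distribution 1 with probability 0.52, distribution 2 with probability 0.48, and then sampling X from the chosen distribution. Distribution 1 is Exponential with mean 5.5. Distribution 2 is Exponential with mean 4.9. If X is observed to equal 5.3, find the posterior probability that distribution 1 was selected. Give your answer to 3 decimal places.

Likelihoods f(5.3 | ·): 1: 0.0693642; 2: 0.0691922.
Posterior ∝ prior × likelihood. Numerator for 1: 0.52·0.0693642 = 0.0360694.
Normalizing constant: 0.52·0.0693642 + 0.48·0.0691922 = 0.0692816.
P(1 | observation) = 0.0360694 / 0.0692816 = 0.52062.

0.521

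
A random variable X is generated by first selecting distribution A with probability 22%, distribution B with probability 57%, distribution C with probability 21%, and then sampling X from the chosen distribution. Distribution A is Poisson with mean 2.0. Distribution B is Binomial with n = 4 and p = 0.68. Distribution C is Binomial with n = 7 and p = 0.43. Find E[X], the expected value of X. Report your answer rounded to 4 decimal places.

Component means — A: 2; B: 2.72; C: 3.01.
E[X] = 0.22·2 + 0.57·2.72 + 0.21·3.01 = 2.6225.

2.6225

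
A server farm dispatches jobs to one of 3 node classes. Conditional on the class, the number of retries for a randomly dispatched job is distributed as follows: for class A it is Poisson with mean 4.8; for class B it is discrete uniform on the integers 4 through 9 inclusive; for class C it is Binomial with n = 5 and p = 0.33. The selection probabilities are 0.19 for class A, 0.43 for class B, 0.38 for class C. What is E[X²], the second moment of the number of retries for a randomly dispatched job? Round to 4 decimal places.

For each component E[X²] = Var + (mean)², giving A: 27.84; B: 45.1667; C: 3.828.
Overall E[X²] = 0.19·27.84 + 0.43·45.1667 + 0.38·3.828 = 26.1659.

26.1659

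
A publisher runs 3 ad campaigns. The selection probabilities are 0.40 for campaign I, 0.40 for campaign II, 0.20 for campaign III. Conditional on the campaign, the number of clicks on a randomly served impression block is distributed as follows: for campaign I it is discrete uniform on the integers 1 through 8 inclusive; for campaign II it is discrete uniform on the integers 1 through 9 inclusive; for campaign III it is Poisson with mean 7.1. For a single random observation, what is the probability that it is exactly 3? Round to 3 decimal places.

Conditional on each campaign, P(X = 3): I: 0.125; II: 0.111111; III: 0.049219.
By total probability, P(X = 3) = 0.4·0.125 + 0.4·0.111111 + 0.2·0.049219 = 0.104288.

0.104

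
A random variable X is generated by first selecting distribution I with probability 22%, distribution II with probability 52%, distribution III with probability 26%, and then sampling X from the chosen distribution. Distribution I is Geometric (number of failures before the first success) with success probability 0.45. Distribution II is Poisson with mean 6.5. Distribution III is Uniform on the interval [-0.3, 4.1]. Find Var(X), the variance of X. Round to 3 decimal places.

10.471

Per component, I: μ=1.22222, E[X²]=4.20988; II: μ=6.5, E[X²]=48.75; III: μ=1.9, E[X²]=5.22333.
E[X] = 0.22·1.22222 + 0.52·6.5 + 0.26·1.9 = 4.14289.
E[X²] = 0.22·4.20988 + 0.52·48.75 + 0.26·5.22333 = 27.6342.
Var(X) = E[X²] − (E[X])² = 27.6342 − 17.1635 = 10.4707.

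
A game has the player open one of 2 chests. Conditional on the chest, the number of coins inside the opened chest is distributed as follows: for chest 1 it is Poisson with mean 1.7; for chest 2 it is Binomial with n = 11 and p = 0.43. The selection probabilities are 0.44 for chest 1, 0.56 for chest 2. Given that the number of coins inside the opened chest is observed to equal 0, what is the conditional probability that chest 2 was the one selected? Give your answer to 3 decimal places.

Likelihoods P(X=0 | ·): 1: 0.182684; 2: 0.00206359.
Posterior ∝ prior × likelihood. Numerator for 2: 0.56·0.00206359 = 0.00115561.
Normalizing constant: 0.44·0.182684 + 0.56·0.00206359 = 0.0815364.
P(2 | observation) = 0.00115561 / 0.0815364 = 0.0141729.

0.014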